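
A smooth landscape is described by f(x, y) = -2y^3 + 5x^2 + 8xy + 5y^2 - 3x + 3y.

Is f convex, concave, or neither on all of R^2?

The term -2y^3 is cubic, so the Hessian is not constant.
∂²f/∂y² = -12y + 10, which takes both signs as y varies (negative for sufficiently large y). A diagonal entry of the Hessian changing sign means the Hessian is neither positive- nor negative-semidefinite on all of R^2.

neither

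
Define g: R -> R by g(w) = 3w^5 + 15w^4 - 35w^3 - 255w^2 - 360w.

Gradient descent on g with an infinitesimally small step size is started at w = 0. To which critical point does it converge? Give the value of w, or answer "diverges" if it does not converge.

g'(w) = 15(w - 3)(w + 1)(w + 2)(w + 4), so g'(0) = -360.
Gradient descent moves in the -g' direction, i.e. w is increasing.
The nearest critical point in that direction is w = 3, where g'' = 2100 > 0 (a local minimum). The iterate converges there.

3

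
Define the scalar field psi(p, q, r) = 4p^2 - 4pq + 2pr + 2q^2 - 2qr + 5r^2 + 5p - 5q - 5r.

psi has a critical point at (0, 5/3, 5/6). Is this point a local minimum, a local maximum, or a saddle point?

local minimum

The Hessian is constant: H = [[8, -4, 2], [-4, 4, -2], [2, -2, 10]].
Leading principal minors: Δ₁ = 8, Δ₂ = 16, Δ₃ = 144.
All leading minors are positive, so H is positive definite: a local minimum.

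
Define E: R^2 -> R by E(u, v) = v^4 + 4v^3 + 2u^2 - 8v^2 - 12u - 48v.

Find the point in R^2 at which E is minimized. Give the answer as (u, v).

(3, 2)

E(u,v) separates as P(u) + Q(v), so its minimum is min P + min Q.
P'(u) = 4u - 12 vanishes at u ∈ {3}; Q'(v) = 4(v - 2)(v + 2)(v + 3) vanishes at v ∈ {-3, -2, 2}.
Local minima of P (where P''>0): P(3)=-18. Local minima of Q: Q(-3)=45, Q(2)=-80.
So the global minimum of E is P(3) + Q(2) = -18 − 80 = -98, attained at (3, 2).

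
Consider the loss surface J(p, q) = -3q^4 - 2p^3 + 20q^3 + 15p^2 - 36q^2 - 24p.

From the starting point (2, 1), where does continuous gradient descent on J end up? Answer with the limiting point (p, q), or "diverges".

(1, 2)

J is separable, so gradient descent decouples: p follows -∂J/∂p, q follows -∂J/∂q.
∂J/∂p = -6(p - 4)(p - 1); at p=2 this is 12, so p decreases.
∂J/∂q = -12q(q - 3)(q - 2); at q=1 this is -24, so q increases.
p converges to its nearest critical value 1 (a local min of the p-part); q converges to 2. The iterate converges to (1, 2).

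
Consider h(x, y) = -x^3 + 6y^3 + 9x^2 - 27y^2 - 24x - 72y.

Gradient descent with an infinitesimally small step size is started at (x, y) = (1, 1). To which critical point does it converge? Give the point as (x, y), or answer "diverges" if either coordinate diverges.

(2, 4)

h is separable, so gradient descent decouples: x follows -∂h/∂x, y follows -∂h/∂y.
∂h/∂x = -3(x - 4)(x - 2); at x=1 this is -9, so x increases.
∂h/∂y = 18(y - 4)(y + 1); at y=1 this is -108, so y increases.
x converges to its nearest critical value 2 (a local min of the x-part); y converges to 4. The iterate converges to (2, 4).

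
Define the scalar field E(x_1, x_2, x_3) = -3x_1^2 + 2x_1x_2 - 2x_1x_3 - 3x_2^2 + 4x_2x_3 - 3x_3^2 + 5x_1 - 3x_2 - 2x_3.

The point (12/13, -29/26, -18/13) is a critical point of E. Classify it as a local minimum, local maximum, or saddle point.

The Hessian is constant: H = [[-6, 2, -2], [2, -6, 4], [-2, 4, -6]].
Leading principal minors: Δ₁ = -6, Δ₂ = 32, Δ₃ = -104.
The minors alternate sign starting negative (−, +, −), so H is negative definite: a local maximum.

local maximum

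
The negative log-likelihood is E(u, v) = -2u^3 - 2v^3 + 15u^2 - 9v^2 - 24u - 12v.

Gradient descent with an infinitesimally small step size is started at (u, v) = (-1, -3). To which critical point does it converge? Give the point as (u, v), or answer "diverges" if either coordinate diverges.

E is separable, so gradient descent decouples: u follows -∂E/∂u, v follows -∂E/∂v.
∂E/∂u = -6(u - 4)(u - 1); at u=-1 this is -60, so u increases.
∂E/∂v = -6(v + 1)(v + 2); at v=-3 this is -12, so v increases.
u converges to its nearest critical value 1 (a local min of the u-part); v converges to -2. The iterate converges to (1, -2).

(1, -2)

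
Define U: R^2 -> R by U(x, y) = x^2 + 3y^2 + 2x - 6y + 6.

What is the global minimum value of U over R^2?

2

U(x,y) separates as P(x) + Q(y) + 6, so its minimum is min P + min Q + 6.
P'(x) = 2x + 2 vanishes at x ∈ {-1}; Q'(y) = 6y - 6 vanishes at y ∈ {1}.
Local minima of P (where P''>0): P(-1)=-1. Local minima of Q: Q(1)=-3.
So the global minimum of U is P(-1) + Q(1) + 6 = -1 − 3 + 6 = 2, attained at (-1, 1).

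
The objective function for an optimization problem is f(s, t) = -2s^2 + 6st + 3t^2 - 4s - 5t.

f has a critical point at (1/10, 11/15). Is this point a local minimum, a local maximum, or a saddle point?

The Hessian of f is constant: H = [[-4, 6], [6, 6]].
det(H) = (-4)·6 − 6² = -60.
Since det(H) < 0, H is indefinite and the critical point is a saddle point.

saddle point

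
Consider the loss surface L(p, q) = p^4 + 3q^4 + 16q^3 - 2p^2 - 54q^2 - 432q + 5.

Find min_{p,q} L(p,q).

L(p,q) separates as A(p) + B(q) + 5, so its minimum is min A + min B + 5.
A'(p) = 4p(p - 1)(p + 1) vanishes at p ∈ {-1, 0, 1}; B'(q) = 12(q - 3)(q + 3)(q + 4) vanishes at q ∈ {-4, -3, 3}.
Local minima of A (where A''>0): A(-1)=-1, A(1)=-1. Local minima of B: B(-4)=608, B(3)=-1107.
So the global minimum of L is A(-1) + B(3) + 5 = -1 − 1107 + 5 = -1103, attained at (-1, 3).

-1103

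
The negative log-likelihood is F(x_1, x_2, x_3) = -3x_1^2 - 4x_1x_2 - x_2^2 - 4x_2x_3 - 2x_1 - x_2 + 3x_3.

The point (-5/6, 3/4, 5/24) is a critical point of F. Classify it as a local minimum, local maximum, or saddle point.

The Hessian is constant: H = [[-6, -4, 0], [-4, -2, -4], [0, -4, 0]].
Leading principal minors: Δ₁ = -6, Δ₂ = -4, Δ₃ = 96.
The minors fit neither the all-positive nor the alternating-sign pattern, so H is indefinite: a saddle point.

saddle point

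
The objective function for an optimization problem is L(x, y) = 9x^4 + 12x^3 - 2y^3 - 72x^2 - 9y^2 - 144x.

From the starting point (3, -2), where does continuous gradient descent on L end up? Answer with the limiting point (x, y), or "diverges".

(2, -3)

L is separable, so gradient descent decouples: x follows -∂L/∂x, y follows -∂L/∂y.
∂L/∂x = 36(x - 2)(x + 1)(x + 2); at x=3 this is 720, so x decreases.
∂L/∂y = -6y(y + 3); at y=-2 this is 12, so y decreases.
x converges to its nearest critical value 2 (a local min of the x-part); y converges to -3. The iterate converges to (2, -3).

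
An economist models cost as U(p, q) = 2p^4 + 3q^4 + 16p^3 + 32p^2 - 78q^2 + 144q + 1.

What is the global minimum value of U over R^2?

-1055

U(p,q) separates as A(p) + B(q) + 1, so its minimum is min A + min B + 1.
A'(p) = 8p(p + 2)(p + 4) vanishes at p ∈ {-4, -2, 0}; B'(q) = 12(q - 3)(q - 1)(q + 4) vanishes at q ∈ {-4, 1, 3}.
Local minima of A (where A''>0): A(-4)=0, A(0)=0. Local minima of B: B(-4)=-1056, B(3)=-27.
So the global minimum of U is A(-4) + B(-4) + 1 = 0 − 1056 + 1 = -1055, attained at (-4, -4).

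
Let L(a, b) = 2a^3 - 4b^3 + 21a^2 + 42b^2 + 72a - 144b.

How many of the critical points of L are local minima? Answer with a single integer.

1

L separates as a function of a plus a function of b, so ∇L=0 decouples.
∂L/∂a = 6(a + 3)(a + 4) = 0 at a ∈ {-4, -3}; ∂L/∂b = -12(b - 4)(b - 3) = 0 at b ∈ {3, 4}.
The Hessian is diagonal: diag(L_aa, L_bb). Second derivatives: L_aa(-4)=-6, L_aa(-3)=6; L_bb(3)=12, L_bb(4)=-12.
Local minima occur where both diagonal entries positive: (-3, 3). Count: 1.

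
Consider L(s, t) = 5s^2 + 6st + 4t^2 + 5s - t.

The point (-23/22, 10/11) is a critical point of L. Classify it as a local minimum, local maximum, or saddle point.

local minimum

The Hessian of L is constant: H = [[10, 6], [6, 8]].
det(H) = 10·8 − 6² = 44.
det(H) > 0 and tr(H) = 18 > 0, so H is positive definite and the point is a local minimum.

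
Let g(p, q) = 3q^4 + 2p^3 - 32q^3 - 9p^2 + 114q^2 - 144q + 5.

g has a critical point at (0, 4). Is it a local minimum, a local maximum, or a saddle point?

The mixed partial ∂²g/∂p∂q is 0, so the Hessian at any point is diag(g_pp, g_qq) = diag(6(2p - 3), 12(3q^2 - 16q + 19)).
At (0, 4): H = diag(-18, 36).
The eigenvalues have opposite signs, so H is indefinite: a saddle point.

saddle point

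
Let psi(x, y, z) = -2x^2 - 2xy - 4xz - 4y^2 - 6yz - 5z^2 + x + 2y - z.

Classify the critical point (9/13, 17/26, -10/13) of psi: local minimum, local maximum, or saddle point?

The Hessian is constant: H = [[-4, -2, -4], [-2, -8, -6], [-4, -6, -10]].
Leading principal minors: Δ₁ = -4, Δ₂ = 28, Δ₃ = -104.
The minors alternate sign starting negative (−, +, −), so H is negative definite: a local maximum.

local maximum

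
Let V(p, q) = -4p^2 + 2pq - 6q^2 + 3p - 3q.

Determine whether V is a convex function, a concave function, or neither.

concave

V is quadratic, so its Hessian is the constant matrix H = [[-8, 2], [2, -12]].
det(H) = 92, tr(H) = -20.
det(H) > 0 and tr(H) < 0, so H is negative definite everywhere: concave.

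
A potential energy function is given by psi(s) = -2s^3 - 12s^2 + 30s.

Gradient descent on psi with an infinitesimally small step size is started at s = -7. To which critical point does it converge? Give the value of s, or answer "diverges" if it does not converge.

-5

psi'(s) = -6(s - 1)(s + 5), so psi'(-7) = -96.
Gradient descent moves in the -psi' direction, i.e. s is increasing.
The nearest critical point in that direction is s = -5, where psi'' = 36 > 0 (a local minimum). The iterate converges there.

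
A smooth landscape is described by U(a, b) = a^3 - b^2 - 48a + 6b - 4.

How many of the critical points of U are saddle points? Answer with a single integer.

U separates as a function of a plus a function of b, so ∇U=0 decouples.
∂U/∂a = 3(a - 4)(a + 4) = 0 at a ∈ {-4, 4}; ∂U/∂b = -2(b - 3) = 0 at b ∈ {3}.
The Hessian is diagonal: diag(U_aa, U_bb). Second derivatives: U_aa(-4)=-24, U_aa(4)=24; U_bb(3)=-2.
Saddle points occur where the two diagonal entries have opposite signs: (4, 3). Count: 1.

1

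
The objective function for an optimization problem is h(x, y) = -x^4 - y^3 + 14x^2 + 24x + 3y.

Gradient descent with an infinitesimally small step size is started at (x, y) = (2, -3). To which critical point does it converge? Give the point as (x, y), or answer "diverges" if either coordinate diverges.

(-1, -1)

h is separable, so gradient descent decouples: x follows -∂h/∂x, y follows -∂h/∂y.
∂h/∂x = -4(x - 3)(x + 1)(x + 2); at x=2 this is 48, so x decreases.
∂h/∂y = -3(y - 1)(y + 1); at y=-3 this is -24, so y increases.
x converges to its nearest critical value -1 (a local min of the x-part); y converges to -1. The iterate converges to (-1, -1).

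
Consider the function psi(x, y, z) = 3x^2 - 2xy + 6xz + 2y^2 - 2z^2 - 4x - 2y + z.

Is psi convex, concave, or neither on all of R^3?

neither

psi is quadratic, so its Hessian is the constant matrix H = [[6, -2, 6], [-2, 4, 0], [6, 0, -4]].
Leading principal minors: 6, 20, -224.
Neither pattern holds ⇒ H is indefinite ⇒ neither convex nor concave.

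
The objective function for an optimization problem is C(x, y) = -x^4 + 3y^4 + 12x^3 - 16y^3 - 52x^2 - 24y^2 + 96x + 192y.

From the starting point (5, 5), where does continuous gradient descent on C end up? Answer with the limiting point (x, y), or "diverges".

diverges

C is separable, so gradient descent decouples: x follows -∂C/∂x, y follows -∂C/∂y.
∂C/∂x = -4(x - 4)(x - 3)(x - 2); at x=5 this is -24, so x increases.
∂C/∂y = 12(y - 4)(y - 2)(y + 2); at y=5 this is 252, so y decreases.
The x-coordinate has no critical point in that direction and runs off to infinity.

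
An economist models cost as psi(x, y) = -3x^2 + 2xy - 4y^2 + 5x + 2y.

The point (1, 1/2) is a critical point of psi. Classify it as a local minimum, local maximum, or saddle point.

The Hessian of psi is constant: H = [[-6, 2], [2, -8]].
det(H) = (-6)·(-8) − 2² = 44.
det(H) > 0 and tr(H) = -14 < 0, so H is negative definite and the point is a local maximum.

local maximum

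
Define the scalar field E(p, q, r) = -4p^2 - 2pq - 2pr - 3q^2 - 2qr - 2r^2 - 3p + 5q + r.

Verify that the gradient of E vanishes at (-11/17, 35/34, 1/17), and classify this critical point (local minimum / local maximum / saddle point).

∇E = (-8p - 2q - 2r - 3, -2p - 6q - 2r + 5, -2p - 2q - 4r + 1); substituting (-11/17, 35/34, 1/17) gives ∇E = (0, 0, 0), so (-11/17, 35/34, 1/17) is indeed a critical point.
The Hessian is constant: H = [[-8, -2, -2], [-2, -6, -2], [-2, -2, -4]].
Leading principal minors: Δ₁ = -8, Δ₂ = 44, Δ₃ = -136.
The minors alternate sign starting negative (−, +, −), so H is negative definite: a local maximum.

local maximum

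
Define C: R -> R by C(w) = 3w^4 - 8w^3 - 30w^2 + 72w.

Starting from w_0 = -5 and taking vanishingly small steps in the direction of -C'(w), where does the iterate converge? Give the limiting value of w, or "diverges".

-2

C'(w) = 12(w - 3)(w - 1)(w + 2), so C'(-5) = -1728.
Gradient descent moves in the -C' direction, i.e. w is increasing.
The nearest critical point in that direction is w = -2, where C'' = 180 > 0 (a local minimum). The iterate converges there.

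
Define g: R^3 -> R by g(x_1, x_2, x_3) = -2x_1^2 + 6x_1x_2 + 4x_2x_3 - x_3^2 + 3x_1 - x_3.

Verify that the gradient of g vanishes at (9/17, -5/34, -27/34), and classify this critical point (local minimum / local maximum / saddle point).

saddle point

∇g = (-4x_1 + 6x_2 + 3, 6x_1 + 4x_3, 4x_2 - 2x_3 - 1); substituting (9/17, -5/34, -27/34) gives ∇g = (0, 0, 0), so (9/17, -5/34, -27/34) is indeed a critical point.
The Hessian is constant: H = [[-4, 6, 0], [6, 0, 4], [0, 4, -2]].
Leading principal minors: Δ₁ = -4, Δ₂ = -36, Δ₃ = 136.
The minors fit neither the all-positive nor the alternating-sign pattern, so H is indefinite: a saddle point.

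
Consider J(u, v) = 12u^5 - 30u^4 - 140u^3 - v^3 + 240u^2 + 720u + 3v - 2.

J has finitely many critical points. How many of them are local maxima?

J separates as a function of u plus a function of v, so ∇J=0 decouples.
∂J/∂u = 60(u - 3)(u - 2)(u + 1)(u + 2) = 0 at u ∈ {-2, -1, 2, 3}; ∂J/∂v = -3(v - 1)(v + 1) = 0 at v ∈ {-1, 1}.
The Hessian is diagonal: diag(J_uu, J_vv). Second derivatives: J_uu(-2)=-1200, J_uu(-1)=720, J_uu(2)=-720, J_uu(3)=1200; J_vv(-1)=6, J_vv(1)=-6.
Local maxima occur where both diagonal entries negative: (-2, 1), (2, 1). Count: 2.

2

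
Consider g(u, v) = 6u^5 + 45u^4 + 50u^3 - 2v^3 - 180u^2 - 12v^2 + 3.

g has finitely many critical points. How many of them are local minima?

g separates as a function of u plus a function of v, so ∇g=0 decouples.
∂g/∂u = 30u(u - 1)(u + 3)(u + 4) = 0 at u ∈ {-4, -3, 0, 1}; ∂g/∂v = -6v(v + 4) = 0 at v ∈ {-4, 0}.
The Hessian is diagonal: diag(g_uu, g_vv). Second derivatives: g_uu(-4)=-600, g_uu(-3)=360, g_uu(0)=-360, g_uu(1)=600; g_vv(-4)=24, g_vv(0)=-24.
Local minima occur where both diagonal entries positive: (-3, -4), (1, -4). Count: 2.

2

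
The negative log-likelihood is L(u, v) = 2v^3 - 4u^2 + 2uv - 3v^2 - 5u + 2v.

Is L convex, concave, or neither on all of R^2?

neither

The term 2v^3 is cubic, so the Hessian is not constant.
∂²L/∂v² = 12v - 6, which takes both signs as v varies (negative for sufficiently negative v). A diagonal entry of the Hessian changing sign means the Hessian is neither positive- nor negative-semidefinite on all of R^2.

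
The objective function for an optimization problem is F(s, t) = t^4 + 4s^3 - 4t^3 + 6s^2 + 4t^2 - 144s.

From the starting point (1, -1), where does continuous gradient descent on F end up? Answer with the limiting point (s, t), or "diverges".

F is separable, so gradient descent decouples: s follows -∂F/∂s, t follows -∂F/∂t.
∂F/∂s = 12(s - 3)(s + 4); at s=1 this is -120, so s increases.
∂F/∂t = 4t(t - 2)(t - 1); at t=-1 this is -24, so t increases.
s converges to its nearest critical value 3 (a local min of the s-part); t converges to 0. The iterate converges to (3, 0).

(3, 0)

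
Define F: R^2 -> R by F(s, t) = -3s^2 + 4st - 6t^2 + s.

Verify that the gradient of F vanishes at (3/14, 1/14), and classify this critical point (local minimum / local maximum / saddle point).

local maximum

∇F = (-6s + 4t + 1, 4s - 12t); substituting (3/14, 1/14) gives ∇F = (0, 0), so (3/14, 1/14) is indeed a critical point.
The Hessian of F is constant: H = [[-6, 4], [4, -12]].
det(H) = (-6)·(-12) − 4² = 56.
det(H) > 0 and tr(H) = -18 < 0, so H is negative definite and the point is a local maximum.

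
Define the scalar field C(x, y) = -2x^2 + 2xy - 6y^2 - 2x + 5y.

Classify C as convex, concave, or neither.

concave

C is quadratic, so its Hessian is the constant matrix H = [[-4, 2], [2, -12]].
det(H) = 44, tr(H) = -16.
det(H) > 0 and tr(H) < 0, so H is negative definite everywhere: concave.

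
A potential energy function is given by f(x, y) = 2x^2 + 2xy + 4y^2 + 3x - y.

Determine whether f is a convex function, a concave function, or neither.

convex

f is quadratic, so its Hessian is the constant matrix H = [[4, 2], [2, 8]].
det(H) = 28, tr(H) = 12.
det(H) > 0 and tr(H) > 0, so H is positive definite everywhere: convex.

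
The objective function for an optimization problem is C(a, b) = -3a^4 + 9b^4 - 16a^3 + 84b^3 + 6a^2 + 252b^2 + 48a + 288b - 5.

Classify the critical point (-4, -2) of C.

The mixed partial ∂²C/∂a∂b is 0, so the Hessian at any point is diag(C_aa, C_bb) = diag(12(-3a^2 - 8a + 1), 36(3b^2 + 14b + 14)).
At (-4, -2): H = diag(-180, -72).
Both eigenvalues are negative, so H is negative definite: a local maximum.

local maximum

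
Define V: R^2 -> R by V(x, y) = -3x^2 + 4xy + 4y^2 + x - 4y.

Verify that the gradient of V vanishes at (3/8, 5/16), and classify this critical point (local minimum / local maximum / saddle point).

saddle point

∇V = (-6x + 4y + 1, 4x + 8y - 4); substituting (3/8, 5/16) gives ∇V = (0, 0), so (3/8, 5/16) is indeed a critical point.
The Hessian of V is constant: H = [[-6, 4], [4, 8]].
det(H) = (-6)·8 − 4² = -64.
Since det(H) < 0, H is indefinite and the critical point is a saddle point.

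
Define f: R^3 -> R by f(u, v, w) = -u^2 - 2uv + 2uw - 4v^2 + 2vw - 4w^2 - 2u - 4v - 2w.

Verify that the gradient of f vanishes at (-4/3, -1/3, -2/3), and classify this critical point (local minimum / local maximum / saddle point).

∇f = (-2u - 2v + 2w - 2, -2u - 8v + 2w - 4, 2u + 2v - 8w - 2); substituting (-4/3, -1/3, -2/3) gives ∇f = (0, 0, 0), so (-4/3, -1/3, -2/3) is indeed a critical point.
The Hessian is constant: H = [[-2, -2, 2], [-2, -8, 2], [2, 2, -8]].
Leading principal minors: Δ₁ = -2, Δ₂ = 12, Δ₃ = -72.
The minors alternate sign starting negative (−, +, −), so H is negative definite: a local maximum.

local maximum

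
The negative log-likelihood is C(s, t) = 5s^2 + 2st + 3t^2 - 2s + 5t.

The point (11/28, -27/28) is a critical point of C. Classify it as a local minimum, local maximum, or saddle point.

local minimum

The Hessian of C is constant: H = [[10, 2], [2, 6]].
det(H) = 10·6 − 2² = 56.
det(H) > 0 and tr(H) = 16 > 0, so H is positive definite and the point is a local minimum.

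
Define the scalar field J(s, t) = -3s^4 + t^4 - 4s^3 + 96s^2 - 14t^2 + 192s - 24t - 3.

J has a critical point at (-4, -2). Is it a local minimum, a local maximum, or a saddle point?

The mixed partial ∂²J/∂s∂t is 0, so the Hessian at any point is diag(J_ss, J_tt) = diag(12(-3s^2 - 2s + 16), 4(3t^2 - 7)).
At (-4, -2): H = diag(-288, 20).
The eigenvalues have opposite signs, so H is indefinite: a saddle point.

saddle point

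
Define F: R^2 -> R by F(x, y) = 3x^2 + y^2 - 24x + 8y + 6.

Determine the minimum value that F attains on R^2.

-58

F(x,y) separates as P(x) + Q(y) + 6, so its minimum is min P + min Q + 6.
P'(x) = 6x - 24 vanishes at x ∈ {4}; Q'(y) = 2y + 8 vanishes at y ∈ {-4}.
Local minima of P (where P''>0): P(4)=-48. Local minima of Q: Q(-4)=-16.
So the global minimum of F is P(4) + Q(-4) + 6 = -48 − 16 + 6 = -58, attained at (4, -4).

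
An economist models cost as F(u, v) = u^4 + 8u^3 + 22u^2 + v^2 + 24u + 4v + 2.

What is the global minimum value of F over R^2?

F(u,v) separates as P(u) + Q(v) + 2, so its minimum is min P + min Q + 2.
P'(u) = 4(u + 1)(u + 2)(u + 3) vanishes at u ∈ {-3, -2, -1}; Q'(v) = 2v + 4 vanishes at v ∈ {-2}.
Local minima of P (where P''>0): P(-3)=-9, P(-1)=-9. Local minima of Q: Q(-2)=-4.
So the global minimum of F is P(-3) + Q(-2) + 2 = -9 − 4 + 2 = -11, attained at (-3, -2).

-11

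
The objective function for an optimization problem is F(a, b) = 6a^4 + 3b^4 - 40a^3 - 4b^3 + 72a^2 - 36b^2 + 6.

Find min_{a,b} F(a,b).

-183

F(a,b) separates as P(a) + Q(b) + 6, so its minimum is min P + min Q + 6.
P'(a) = 24a(a - 3)(a - 2) vanishes at a ∈ {0, 2, 3}; Q'(b) = 12b(b - 3)(b + 2) vanishes at b ∈ {-2, 0, 3}.
Local minima of P (where P''>0): P(0)=0, P(3)=54. Local minima of Q: Q(-2)=-64, Q(3)=-189.
So the global minimum of F is P(0) + Q(3) + 6 = 0 − 189 + 6 = -183, attained at (0, 3).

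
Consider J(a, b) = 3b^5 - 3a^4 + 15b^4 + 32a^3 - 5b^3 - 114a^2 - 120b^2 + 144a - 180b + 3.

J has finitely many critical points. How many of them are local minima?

2

J separates as a function of a plus a function of b, so ∇J=0 decouples.
∂J/∂a = -12(a - 4)(a - 3)(a - 1) = 0 at a ∈ {1, 3, 4}; ∂J/∂b = 15(b - 2)(b + 1)(b + 2)(b + 3) = 0 at b ∈ {-3, -2, -1, 2}.
The Hessian is diagonal: diag(J_aa, J_bb). Second derivatives: J_aa(1)=-72, J_aa(3)=24, J_aa(4)=-36; J_bb(-3)=-150, J_bb(-2)=60, J_bb(-1)=-90, J_bb(2)=900.
Local minima occur where both diagonal entries positive: (3, -2), (3, 2). Count: 2.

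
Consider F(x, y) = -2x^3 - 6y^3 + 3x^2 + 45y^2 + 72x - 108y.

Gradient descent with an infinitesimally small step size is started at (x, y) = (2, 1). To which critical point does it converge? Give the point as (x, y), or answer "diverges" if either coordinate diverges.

(-3, 2)

F is separable, so gradient descent decouples: x follows -∂F/∂x, y follows -∂F/∂y.
∂F/∂x = -6(x - 4)(x + 3); at x=2 this is 60, so x decreases.
∂F/∂y = -18(y - 3)(y - 2); at y=1 this is -36, so y increases.
x converges to its nearest critical value -3 (a local min of the x-part); y converges to 2. The iterate converges to (-3, 2).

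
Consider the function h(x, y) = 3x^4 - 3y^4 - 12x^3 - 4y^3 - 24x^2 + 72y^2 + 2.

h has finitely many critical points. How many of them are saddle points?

5

h separates as a function of x plus a function of y, so ∇h=0 decouples.
∂h/∂x = 12x(x - 4)(x + 1) = 0 at x ∈ {-1, 0, 4}; ∂h/∂y = -12y(y - 3)(y + 4) = 0 at y ∈ {-4, 0, 3}.
The Hessian is diagonal: diag(h_xx, h_yy). Second derivatives: h_xx(-1)=60, h_xx(0)=-48, h_xx(4)=240; h_yy(-4)=-336, h_yy(0)=144, h_yy(3)=-252.
Saddle points occur where the two diagonal entries have opposite signs: (-1, -4), (-1, 3), (0, 0), (4, -4), (4, 3). Count: 5.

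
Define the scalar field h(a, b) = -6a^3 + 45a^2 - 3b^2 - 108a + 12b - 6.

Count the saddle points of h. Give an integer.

h separates as a function of a plus a function of b, so ∇h=0 decouples.
∂h/∂a = -18(a - 3)(a - 2) = 0 at a ∈ {2, 3}; ∂h/∂b = -6(b - 2) = 0 at b ∈ {2}.
The Hessian is diagonal: diag(h_aa, h_bb). Second derivatives: h_aa(2)=18, h_aa(3)=-18; h_bb(2)=-6.
Saddle points occur where the two diagonal entries have opposite signs: (2, 2). Count: 1.

1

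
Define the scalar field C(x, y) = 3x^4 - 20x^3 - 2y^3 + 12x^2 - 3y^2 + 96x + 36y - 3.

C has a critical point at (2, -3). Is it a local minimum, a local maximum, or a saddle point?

saddle point

The mixed partial ∂²C/∂x∂y is 0, so the Hessian at any point is diag(C_xx, C_yy) = diag(12(3x^2 - 10x + 2), -6(2y + 1)).
At (2, -3): H = diag(-72, 30).
The eigenvalues have opposite signs, so H is indefinite: a saddle point.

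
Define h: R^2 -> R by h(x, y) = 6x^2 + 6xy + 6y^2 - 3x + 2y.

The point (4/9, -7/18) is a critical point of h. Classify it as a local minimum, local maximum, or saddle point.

local minimum

The Hessian of h is constant: H = [[12, 6], [6, 12]].
det(H) = 12·12 − 6² = 108.
det(H) > 0 and tr(H) = 24 > 0, so H is positive definite and the point is a local minimum.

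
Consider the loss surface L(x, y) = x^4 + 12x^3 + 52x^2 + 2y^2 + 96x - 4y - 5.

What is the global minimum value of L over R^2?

L(x,y) separates as P(x) + Q(y) − 5, so its minimum is min P + min Q − 5.
P'(x) = 4(x + 2)(x + 3)(x + 4) vanishes at x ∈ {-4, -3, -2}; Q'(y) = 4y - 4 vanishes at y ∈ {1}.
Local minima of P (where P''>0): P(-4)=-64, P(-2)=-64. Local minima of Q: Q(1)=-2.
So the global minimum of L is P(-4) + Q(1) − 5 = -64 − 2 − 5 = -71, attained at (-4, 1).

-71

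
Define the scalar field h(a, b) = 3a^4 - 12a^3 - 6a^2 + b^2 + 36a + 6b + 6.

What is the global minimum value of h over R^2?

h(a,b) separates as P(a) + Q(b) + 6, so its minimum is min P + min Q + 6.
P'(a) = 12(a - 3)(a - 1)(a + 1) vanishes at a ∈ {-1, 1, 3}; Q'(b) = 2b + 6 vanishes at b ∈ {-3}.
Local minima of P (where P''>0): P(-1)=-27, P(3)=-27. Local minima of Q: Q(-3)=-9.
So the global minimum of h is P(-1) + Q(-3) + 6 = -27 − 9 + 6 = -30, attained at (-1, -3).

-30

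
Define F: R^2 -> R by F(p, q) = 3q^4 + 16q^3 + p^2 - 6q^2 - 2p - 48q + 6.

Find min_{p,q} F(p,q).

F(p,q) separates as A(p) + B(q) + 6, so its minimum is min A + min B + 6.
A'(p) = 2p - 2 vanishes at p ∈ {1}; B'(q) = 12(q - 1)(q + 1)(q + 4) vanishes at q ∈ {-4, -1, 1}.
Local minima of A (where A''>0): A(1)=-1. Local minima of B: B(-4)=-160, B(1)=-35.
So the global minimum of F is A(1) + B(-4) + 6 = -1 − 160 + 6 = -155, attained at (1, -4).

-155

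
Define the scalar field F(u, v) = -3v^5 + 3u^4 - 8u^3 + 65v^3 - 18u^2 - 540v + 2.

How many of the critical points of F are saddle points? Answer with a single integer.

F separates as a function of u plus a function of v, so ∇F=0 decouples.
∂F/∂u = 12u(u - 3)(u + 1) = 0 at u ∈ {-1, 0, 3}; ∂F/∂v = -15(v - 3)(v - 2)(v + 2)(v + 3) = 0 at v ∈ {-3, -2, 2, 3}.
The Hessian is diagonal: diag(F_uu, F_vv). Second derivatives: F_uu(-1)=48, F_uu(0)=-36, F_uu(3)=144; F_vv(-3)=450, F_vv(-2)=-300, F_vv(2)=300, F_vv(3)=-450.
Saddle points occur where the two diagonal entries have opposite signs: (-1, -2), (-1, 3), (0, -3), (0, 2), (3, -2), (3, 3). Count: 6.

6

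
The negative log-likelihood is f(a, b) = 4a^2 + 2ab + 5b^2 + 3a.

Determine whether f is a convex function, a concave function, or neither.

convex

f is quadratic, so its Hessian is the constant matrix H = [[8, 2], [2, 10]].
det(H) = 76, tr(H) = 18.
det(H) > 0 and tr(H) > 0, so H is positive definite everywhere: convex.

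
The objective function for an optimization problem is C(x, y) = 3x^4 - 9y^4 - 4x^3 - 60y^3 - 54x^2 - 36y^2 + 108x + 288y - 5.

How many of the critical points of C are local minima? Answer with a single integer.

2

C separates as a function of x plus a function of y, so ∇C=0 decouples.
∂C/∂x = 12(x - 3)(x - 1)(x + 3) = 0 at x ∈ {-3, 1, 3}; ∂C/∂y = -36(y - 1)(y + 2)(y + 4) = 0 at y ∈ {-4, -2, 1}.
The Hessian is diagonal: diag(C_xx, C_yy). Second derivatives: C_xx(-3)=288, C_xx(1)=-96, C_xx(3)=144; C_yy(-4)=-360, C_yy(-2)=216, C_yy(1)=-540.
Local minima occur where both diagonal entries positive: (-3, -2), (3, -2). Count: 2.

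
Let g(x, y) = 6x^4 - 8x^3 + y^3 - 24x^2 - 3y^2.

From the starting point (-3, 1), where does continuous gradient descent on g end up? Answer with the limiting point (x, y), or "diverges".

g is separable, so gradient descent decouples: x follows -∂g/∂x, y follows -∂g/∂y.
∂g/∂x = 24x(x - 2)(x + 1); at x=-3 this is -720, so x increases.
∂g/∂y = 3y(y - 2); at y=1 this is -3, so y increases.
x converges to its nearest critical value -1 (a local min of the x-part); y converges to 2. The iterate converges to (-1, 2).

(-1, 2)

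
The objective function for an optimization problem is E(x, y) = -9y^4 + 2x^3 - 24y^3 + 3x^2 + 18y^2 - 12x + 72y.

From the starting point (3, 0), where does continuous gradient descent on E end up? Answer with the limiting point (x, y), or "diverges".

E is separable, so gradient descent decouples: x follows -∂E/∂x, y follows -∂E/∂y.
∂E/∂x = 6(x - 1)(x + 2); at x=3 this is 60, so x decreases.
∂E/∂y = -36(y - 1)(y + 1)(y + 2); at y=0 this is 72, so y decreases.
x converges to its nearest critical value 1 (a local min of the x-part); y converges to -1. The iterate converges to (1, -1).

(1, -1)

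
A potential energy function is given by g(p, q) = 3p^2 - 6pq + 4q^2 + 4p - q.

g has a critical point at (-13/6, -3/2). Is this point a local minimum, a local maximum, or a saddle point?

local minimum

The Hessian of g is constant: H = [[6, -6], [-6, 8]].
det(H) = 6·8 − (-6)² = 12.
det(H) > 0 and tr(H) = 14 > 0, so H is positive definite and the point is a local minimum.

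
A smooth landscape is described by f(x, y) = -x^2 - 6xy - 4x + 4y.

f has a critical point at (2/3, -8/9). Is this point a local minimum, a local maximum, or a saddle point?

saddle point

The Hessian of f is constant: H = [[-2, -6], [-6, 0]].
det(H) = (-2)·0 − (-6)² = -36.
Since det(H) < 0, H is indefinite and the critical point is a saddle point.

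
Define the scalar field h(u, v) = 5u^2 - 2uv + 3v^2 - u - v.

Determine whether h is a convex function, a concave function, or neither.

convex

h is quadratic, so its Hessian is the constant matrix H = [[10, -2], [-2, 6]].
det(H) = 56, tr(H) = 16.
det(H) > 0 and tr(H) > 0, so H is positive definite everywhere: convex.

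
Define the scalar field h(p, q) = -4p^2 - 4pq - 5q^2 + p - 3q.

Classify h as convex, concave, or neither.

h is quadratic, so its Hessian is the constant matrix H = [[-8, -4], [-4, -10]].
det(H) = 64, tr(H) = -18.
det(H) > 0 and tr(H) < 0, so H is negative definite everywhere: concave.

concave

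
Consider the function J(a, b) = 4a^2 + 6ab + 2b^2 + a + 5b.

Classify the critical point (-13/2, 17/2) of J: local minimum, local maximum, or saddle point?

saddle point

The Hessian of J is constant: H = [[8, 6], [6, 4]].
det(H) = 8·4 − 6² = -4.
Since det(H) < 0, H is indefinite and the critical point is a saddle point.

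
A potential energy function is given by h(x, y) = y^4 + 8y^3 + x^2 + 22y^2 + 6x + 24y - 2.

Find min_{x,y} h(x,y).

-20

h(x,y) separates as P(x) + Q(y) − 2, so its minimum is min P + min Q − 2.
P'(x) = 2x + 6 vanishes at x ∈ {-3}; Q'(y) = 4(y + 1)(y + 2)(y + 3) vanishes at y ∈ {-3, -2, -1}.
Local minima of P (where P''>0): P(-3)=-9. Local minima of Q: Q(-3)=-9, Q(-1)=-9.
So the global minimum of h is P(-3) + Q(-3) − 2 = -9 − 9 − 2 = -20, attained at (-3, -3).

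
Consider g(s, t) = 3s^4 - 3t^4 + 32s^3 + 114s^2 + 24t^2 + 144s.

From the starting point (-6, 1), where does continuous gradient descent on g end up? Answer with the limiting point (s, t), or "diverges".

(-4, 0)

g is separable, so gradient descent decouples: s follows -∂g/∂s, t follows -∂g/∂t.
∂g/∂s = 12(s + 1)(s + 3)(s + 4); at s=-6 this is -360, so s increases.
∂g/∂t = -12t(t - 2)(t + 2); at t=1 this is 36, so t decreases.
s converges to its nearest critical value -4 (a local min of the s-part); t converges to 0. The iterate converges to (-4, 0).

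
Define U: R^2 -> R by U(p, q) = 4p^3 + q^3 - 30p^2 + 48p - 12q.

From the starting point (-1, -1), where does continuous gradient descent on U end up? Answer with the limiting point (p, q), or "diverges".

U is separable, so gradient descent decouples: p follows -∂U/∂p, q follows -∂U/∂q.
∂U/∂p = 12(p - 4)(p - 1); at p=-1 this is 120, so p decreases.
∂U/∂q = 3(q - 2)(q + 2); at q=-1 this is -9, so q increases.
The p-coordinate has no critical point in that direction and runs off to infinity.

diverges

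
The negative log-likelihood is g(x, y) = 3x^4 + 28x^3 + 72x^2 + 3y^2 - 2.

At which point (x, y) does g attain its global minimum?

g(x,y) separates as P(x) + Q(y) − 2, so its minimum is min P + min Q − 2.
P'(x) = 12x(x + 3)(x + 4) vanishes at x ∈ {-4, -3, 0}; Q'(y) = 6y vanishes at y ∈ {0}.
Local minima of P (where P''>0): P(-4)=128, P(0)=0. Local minima of Q: Q(0)=0.
So the global minimum of g is P(0) + Q(0) − 2 = 0 + 0 − 2 = -2, attained at (0, 0).

(0, 0)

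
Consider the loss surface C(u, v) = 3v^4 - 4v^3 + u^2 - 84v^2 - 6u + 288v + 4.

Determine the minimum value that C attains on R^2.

-1477

C(u,v) separates as P(u) + Q(v) + 4, so its minimum is min P + min Q + 4.
P'(u) = 2u - 6 vanishes at u ∈ {3}; Q'(v) = 12(v - 3)(v - 2)(v + 4) vanishes at v ∈ {-4, 2, 3}.
Local minima of P (where P''>0): P(3)=-9. Local minima of Q: Q(-4)=-1472, Q(3)=243.
So the global minimum of C is P(3) + Q(-4) + 4 = -9 − 1472 + 4 = -1477, attained at (3, -4).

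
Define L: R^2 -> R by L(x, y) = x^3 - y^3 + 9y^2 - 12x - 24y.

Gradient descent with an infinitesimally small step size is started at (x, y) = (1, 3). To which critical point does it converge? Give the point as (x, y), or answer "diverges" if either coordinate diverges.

L is separable, so gradient descent decouples: x follows -∂L/∂x, y follows -∂L/∂y.
∂L/∂x = 3(x - 2)(x + 2); at x=1 this is -9, so x increases.
∂L/∂y = -3(y - 4)(y - 2); at y=3 this is 3, so y decreases.
x converges to its nearest critical value 2 (a local min of the x-part); y converges to 2. The iterate converges to (2, 2).

(2, 2)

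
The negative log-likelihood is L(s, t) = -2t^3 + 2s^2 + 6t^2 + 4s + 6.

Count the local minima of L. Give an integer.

L separates as a function of s plus a function of t, so ∇L=0 decouples.
∂L/∂s = 4(s + 1) = 0 at s ∈ {-1}; ∂L/∂t = -6t(t - 2) = 0 at t ∈ {0, 2}.
The Hessian is diagonal: diag(L_ss, L_tt). Second derivatives: L_ss(-1)=4; L_tt(0)=12, L_tt(2)=-12.
Local minima occur where both diagonal entries positive: (-1, 0). Count: 1.

1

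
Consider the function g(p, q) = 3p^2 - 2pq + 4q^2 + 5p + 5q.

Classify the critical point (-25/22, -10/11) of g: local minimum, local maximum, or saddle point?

The Hessian of g is constant: H = [[6, -2], [-2, 8]].
det(H) = 6·8 − (-2)² = 44.
det(H) > 0 and tr(H) = 14 > 0, so H is positive definite and the point is a local minimum.

local minimum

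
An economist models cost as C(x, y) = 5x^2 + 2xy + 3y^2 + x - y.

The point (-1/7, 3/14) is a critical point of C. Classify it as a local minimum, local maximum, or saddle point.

The Hessian of C is constant: H = [[10, 2], [2, 6]].
det(H) = 10·6 − 2² = 56.
det(H) > 0 and tr(H) = 16 > 0, so H is positive definite and the point is a local minimum.

local minimum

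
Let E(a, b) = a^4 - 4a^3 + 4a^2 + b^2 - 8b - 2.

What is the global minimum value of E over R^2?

E(a,b) separates as P(a) + Q(b) − 2, so its minimum is min P + min Q − 2.
P'(a) = 4a(a - 2)(a - 1) vanishes at a ∈ {0, 1, 2}; Q'(b) = 2b - 8 vanishes at b ∈ {4}.
Local minima of P (where P''>0): P(0)=0, P(2)=0. Local minima of Q: Q(4)=-16.
So the global minimum of E is P(0) + Q(4) − 2 = 0 − 16 − 2 = -18, attained at (0, 4).

-18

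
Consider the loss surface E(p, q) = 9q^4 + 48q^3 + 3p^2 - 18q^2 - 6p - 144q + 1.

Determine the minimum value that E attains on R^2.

E(p,q) separates as A(p) + B(q) + 1, so its minimum is min A + min B + 1.
A'(p) = 6p - 6 vanishes at p ∈ {1}; B'(q) = 36(q - 1)(q + 1)(q + 4) vanishes at q ∈ {-4, -1, 1}.
Local minima of A (where A''>0): A(1)=-3. Local minima of B: B(-4)=-480, B(1)=-105.
So the global minimum of E is A(1) + B(-4) + 1 = -3 − 480 + 1 = -482, attained at (1, -4).

-482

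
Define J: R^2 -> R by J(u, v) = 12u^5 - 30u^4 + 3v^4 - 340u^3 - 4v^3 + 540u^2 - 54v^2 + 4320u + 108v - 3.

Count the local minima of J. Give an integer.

4

J separates as a function of u plus a function of v, so ∇J=0 decouples.
∂J/∂u = 60(u - 4)(u - 3)(u + 2)(u + 3) = 0 at u ∈ {-3, -2, 3, 4}; ∂J/∂v = 12(v - 3)(v - 1)(v + 3) = 0 at v ∈ {-3, 1, 3}.
The Hessian is diagonal: diag(J_uu, J_vv). Second derivatives: J_uu(-3)=-2520, J_uu(-2)=1800, J_uu(3)=-1800, J_uu(4)=2520; J_vv(-3)=288, J_vv(1)=-96, J_vv(3)=144.
Local minima occur where both diagonal entries positive: (-2, -3), (-2, 3), (4, -3), (4, 3). Count: 4.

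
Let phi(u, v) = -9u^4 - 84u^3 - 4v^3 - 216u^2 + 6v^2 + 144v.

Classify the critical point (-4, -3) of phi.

The mixed partial ∂²phi/∂u∂v is 0, so the Hessian at any point is diag(phi_uu, phi_vv) = diag(-36(3u^2 + 14u + 12), 12(-2v + 1)).
At (-4, -3): H = diag(-144, 84).
The eigenvalues have opposite signs, so H is indefinite: a saddle point.

saddle point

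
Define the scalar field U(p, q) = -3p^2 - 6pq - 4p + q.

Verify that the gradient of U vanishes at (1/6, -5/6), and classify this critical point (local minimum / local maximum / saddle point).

saddle point

∇U = (-6p - 6q - 4, -6p + 1); substituting (1/6, -5/6) gives ∇U = (0, 0), so (1/6, -5/6) is indeed a critical point.
The Hessian of U is constant: H = [[-6, -6], [-6, 0]].
det(H) = (-6)·0 − (-6)² = -36.
Since det(H) < 0, H is indefinite and the critical point is a saddle point.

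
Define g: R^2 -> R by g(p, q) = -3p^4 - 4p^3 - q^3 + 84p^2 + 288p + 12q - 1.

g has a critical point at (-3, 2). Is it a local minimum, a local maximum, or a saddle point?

local maximum

The mixed partial ∂²g/∂p∂q is 0, so the Hessian at any point is diag(g_pp, g_qq) = diag(12(-3p^2 - 2p + 14), -6q).
At (-3, 2): H = diag(-84, -12).
Both eigenvalues are negative, so H is negative definite: a local maximum.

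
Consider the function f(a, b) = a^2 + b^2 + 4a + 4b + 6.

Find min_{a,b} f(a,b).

f(a,b) separates as P(a) + Q(b) + 6, so its minimum is min P + min Q + 6.
P'(a) = 2a + 4 vanishes at a ∈ {-2}; Q'(b) = 2b + 4 vanishes at b ∈ {-2}.
Local minima of P (where P''>0): P(-2)=-4. Local minima of Q: Q(-2)=-4.
So the global minimum of f is P(-2) + Q(-2) + 6 = -4 − 4 + 6 = -2, attained at (-2, -2).

-2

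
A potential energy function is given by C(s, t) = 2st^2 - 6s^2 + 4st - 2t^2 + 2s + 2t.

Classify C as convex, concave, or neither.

neither

The term 2st^2 is cubic, so the Hessian is not constant.
∂²C/∂t² = 4s - 4, which takes both signs as s varies (negative for sufficiently negative s). A diagonal entry of the Hessian changing sign means the Hessian is neither positive- nor negative-semidefinite on all of R^2.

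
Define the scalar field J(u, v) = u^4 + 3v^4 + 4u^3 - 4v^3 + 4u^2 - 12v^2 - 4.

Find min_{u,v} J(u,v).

J(u,v) separates as P(u) + Q(v) − 4, so its minimum is min P + min Q − 4.
P'(u) = 4u(u + 1)(u + 2) vanishes at u ∈ {-2, -1, 0}; Q'(v) = 12v(v - 2)(v + 1) vanishes at v ∈ {-1, 0, 2}.
Local minima of P (where P''>0): P(-2)=0, P(0)=0. Local minima of Q: Q(-1)=-5, Q(2)=-32.
So the global minimum of J is P(-2) + Q(2) − 4 = 0 − 32 − 4 = -36, attained at (-2, 2).

-36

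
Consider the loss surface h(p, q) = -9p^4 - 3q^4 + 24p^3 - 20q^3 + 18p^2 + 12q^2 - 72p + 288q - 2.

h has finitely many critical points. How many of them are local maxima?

4

h separates as a function of p plus a function of q, so ∇h=0 decouples.
∂h/∂p = -36(p - 2)(p - 1)(p + 1) = 0 at p ∈ {-1, 1, 2}; ∂h/∂q = -12(q - 2)(q + 3)(q + 4) = 0 at q ∈ {-4, -3, 2}.
The Hessian is diagonal: diag(h_pp, h_qq). Second derivatives: h_pp(-1)=-216, h_pp(1)=72, h_pp(2)=-108; h_qq(-4)=-72, h_qq(-3)=60, h_qq(2)=-360.
Local maxima occur where both diagonal entries negative: (-1, -4), (-1, 2), (2, -4), (2, 2). Count: 4.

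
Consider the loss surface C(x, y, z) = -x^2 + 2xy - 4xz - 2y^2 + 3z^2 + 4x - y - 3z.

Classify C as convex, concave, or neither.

neither

C is quadratic, so its Hessian is the constant matrix H = [[-2, 2, -4], [2, -4, 0], [-4, 0, 6]].
Leading principal minors: -2, 4, 88.
Neither pattern holds ⇒ H is indefinite ⇒ neither convex nor concave.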